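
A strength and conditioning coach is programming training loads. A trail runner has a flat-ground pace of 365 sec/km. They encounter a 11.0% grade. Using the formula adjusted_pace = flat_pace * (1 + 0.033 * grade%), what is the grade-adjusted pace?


Grade factor = 1 + 0.033 * 11.0 = 1.363
Adjusted = 365 * 1.363 = 497.5 sec/km

497.5 s/km


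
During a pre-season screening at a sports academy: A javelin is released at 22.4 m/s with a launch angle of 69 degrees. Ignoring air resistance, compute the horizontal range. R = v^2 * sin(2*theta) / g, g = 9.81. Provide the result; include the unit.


Launch speed squared = 501.76
sin(2 * 69 deg) = 0.669131
Range = 501.76 * 0.669131 / 9.81
= 34.225 m

34.225 m


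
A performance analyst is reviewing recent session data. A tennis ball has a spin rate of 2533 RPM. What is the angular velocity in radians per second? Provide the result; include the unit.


Convert RPM to rad/s: multiply by 2*pi and divide by 60
omega = 2533 * 2 * pi / 60
= 265.255 rad/s

265.255 rad/s


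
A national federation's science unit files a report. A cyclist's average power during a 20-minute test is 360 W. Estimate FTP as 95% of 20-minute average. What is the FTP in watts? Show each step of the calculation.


FTP = 20-min power * 0.95
= 360 * 0.95
= 342.0 W

342.0 W


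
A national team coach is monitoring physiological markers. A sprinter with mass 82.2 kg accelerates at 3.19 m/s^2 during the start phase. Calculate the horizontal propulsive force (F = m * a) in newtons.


F = m * a
= 82.2 * 3.19
= 262.22 N

262.22 N


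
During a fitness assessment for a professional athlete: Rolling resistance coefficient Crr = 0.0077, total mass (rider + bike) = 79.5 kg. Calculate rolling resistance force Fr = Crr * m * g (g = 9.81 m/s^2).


Fr = Crr * m * g
= 0.0077 * 79.5 * 9.81
= 6.005 N

6.005 N


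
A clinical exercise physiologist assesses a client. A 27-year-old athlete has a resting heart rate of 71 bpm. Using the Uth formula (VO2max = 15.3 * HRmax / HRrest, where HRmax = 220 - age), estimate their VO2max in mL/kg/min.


HRmax = 220 - 27 = 193 bpm
Ratio = HRmax / HRrest = 193 / 71 = 2.7183
VO2max = 15.3 * 2.7183 = 41.59 mL/kg/min

41.59 mL/kg/min


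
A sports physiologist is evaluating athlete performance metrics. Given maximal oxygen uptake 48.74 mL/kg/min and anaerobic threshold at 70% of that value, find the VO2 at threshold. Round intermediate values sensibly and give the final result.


Percentage as decimal = 0.7
VO2 at AT = 48.74 * 0.7 = 34.12 mL/kg/min

34.12 mL/kg/min


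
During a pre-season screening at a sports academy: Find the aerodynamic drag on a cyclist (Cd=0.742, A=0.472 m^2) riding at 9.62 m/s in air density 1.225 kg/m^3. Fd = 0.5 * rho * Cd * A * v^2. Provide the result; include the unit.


Fd = 0.5 * 1.225 * 0.742 * 0.472 * 9.62^2
= 0.5 * 1.225 * 0.742 * 0.472 * 92.5444
= 19.852 N

19.852 N


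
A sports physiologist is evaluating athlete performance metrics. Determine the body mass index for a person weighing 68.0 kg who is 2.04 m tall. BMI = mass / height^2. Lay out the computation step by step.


BMI = mass / height^2
= 68.0 / 2.04^2
= 68.0 / 4.1616
= 16.34 kg/m^2

16.34 kg/m^2


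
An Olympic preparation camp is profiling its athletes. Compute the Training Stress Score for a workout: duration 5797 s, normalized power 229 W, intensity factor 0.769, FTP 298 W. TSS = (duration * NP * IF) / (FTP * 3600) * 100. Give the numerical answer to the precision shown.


Product = 5797 * 229 * 0.769 = 1020857.497
Base = 298 * 3600 = 1072800
TSS = 1020857.497 / 1072800 * 100 = 95.16

95.16 TSS


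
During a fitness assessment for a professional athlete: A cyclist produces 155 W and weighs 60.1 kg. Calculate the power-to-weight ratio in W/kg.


P/W = power / mass
= 155 / 60.1
= 2.579 W/kg

2.579 W/kg


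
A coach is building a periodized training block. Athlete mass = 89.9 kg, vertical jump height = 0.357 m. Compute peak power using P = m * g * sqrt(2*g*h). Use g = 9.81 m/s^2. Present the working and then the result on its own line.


sqrt(2 * 9.81 * 0.357) = sqrt(7.00434) = 2.646571 m/s
P = 89.9 * 9.81 * 2.646571
= 2334.06 W

2334.06 W


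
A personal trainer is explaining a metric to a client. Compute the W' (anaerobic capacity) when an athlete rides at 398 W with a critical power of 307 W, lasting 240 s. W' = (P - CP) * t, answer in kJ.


Above-CP power = 91 W
Duration = 240 s
W' = 91 * 240 = 21840 J
Convert: 21840 / 1000 = 21.84 kJ

21.84 kJ


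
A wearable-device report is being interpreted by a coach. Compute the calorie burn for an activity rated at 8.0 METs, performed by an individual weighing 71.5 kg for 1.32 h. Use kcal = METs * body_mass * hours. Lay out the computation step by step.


Product of METs and mass = 8.0 * 71.5 = 572.0
Total kcal = 572.0 * 1.32 = 755.04 kcal

755.04 kcal


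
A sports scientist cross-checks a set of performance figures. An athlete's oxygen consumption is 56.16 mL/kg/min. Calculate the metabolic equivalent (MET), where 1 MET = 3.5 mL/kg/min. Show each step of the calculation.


MET = VO2 / 3.5
= 56.16 / 3.5
= 16.05 METs

16.05 METs


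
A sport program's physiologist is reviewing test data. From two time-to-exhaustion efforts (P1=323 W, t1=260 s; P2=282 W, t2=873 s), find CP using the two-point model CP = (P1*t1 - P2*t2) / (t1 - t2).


Work in trial 1 = 83980 J
Work in trial 2 = 246186 J
Delta work = -162206 J
Delta time = -613 s
CP = -162206 / -613 = 264.61 W

264.61 W


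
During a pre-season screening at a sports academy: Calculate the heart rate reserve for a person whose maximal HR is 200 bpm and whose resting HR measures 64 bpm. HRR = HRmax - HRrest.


HRmax = 200 bpm
HRrest = 64 bpm
HRR = 200 - 64 = 136 bpm

136 bpm


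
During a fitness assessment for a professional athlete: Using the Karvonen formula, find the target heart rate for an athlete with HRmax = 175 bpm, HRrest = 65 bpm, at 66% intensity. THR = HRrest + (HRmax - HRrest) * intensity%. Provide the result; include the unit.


HRR = 175 - 65 = 110
THR = 65 + 110 * 0.66
= 65 + 72.6
= 137.6 bpm

137.6 bpm


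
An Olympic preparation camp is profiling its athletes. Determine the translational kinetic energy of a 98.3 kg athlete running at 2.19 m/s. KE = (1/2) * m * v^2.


KE = 0.5 * m * v^2
= 0.5 * 98.3 * 2.19^2
= 0.5 * 98.3 * 4.7961
= 235.73 J

235.73 J


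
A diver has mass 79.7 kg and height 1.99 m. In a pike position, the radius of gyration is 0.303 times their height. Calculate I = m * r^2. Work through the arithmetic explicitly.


r = 0.303 * 1.99 = 0.60297 m
I = m * r^2 = 79.7 * 0.363573 = 28.977 kg*m^2

28.977 kg*m^2


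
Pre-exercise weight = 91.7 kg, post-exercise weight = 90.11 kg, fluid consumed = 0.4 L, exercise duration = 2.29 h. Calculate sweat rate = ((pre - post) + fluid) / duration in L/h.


Weight loss = 91.7 - 90.11 = 1.59 kg (approx L)
Total sweat = 1.59 + 0.4 = 1.99 L
Sweat rate = 1.99 / 2.29 = 0.869 L/h

0.869 L/h


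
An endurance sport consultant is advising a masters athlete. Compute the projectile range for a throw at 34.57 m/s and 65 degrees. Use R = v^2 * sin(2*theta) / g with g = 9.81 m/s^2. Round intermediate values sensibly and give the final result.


Two times the angle = 130 degrees
sin(130) = 0.766044
R = 1195.0849 * 0.766044 / 9.81 = 93.322 m

93.322 m


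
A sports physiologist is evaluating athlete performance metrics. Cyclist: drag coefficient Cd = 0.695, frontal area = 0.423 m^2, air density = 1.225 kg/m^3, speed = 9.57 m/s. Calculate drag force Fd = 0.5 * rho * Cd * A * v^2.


v^2 = 9.57^2 = 91.5849
Fd = 0.5 * 1.225 * 0.695 * 0.423 * 91.5849
= 16.491 N

16.491 N


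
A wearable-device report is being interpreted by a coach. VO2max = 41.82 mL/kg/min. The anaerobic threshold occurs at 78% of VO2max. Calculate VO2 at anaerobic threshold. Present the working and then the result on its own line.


AT fraction = 78 / 100 = 0.78
AT VO2 = 41.82 * 0.78
= 32.62 mL/kg/min

32.62 mL/kg/min


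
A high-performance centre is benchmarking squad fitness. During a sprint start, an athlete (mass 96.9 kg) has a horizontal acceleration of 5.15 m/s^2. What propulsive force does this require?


Propulsive force = mass * acceleration
= 96.9 kg * 5.15 m/s^2
= 499.04 N

499.04 N


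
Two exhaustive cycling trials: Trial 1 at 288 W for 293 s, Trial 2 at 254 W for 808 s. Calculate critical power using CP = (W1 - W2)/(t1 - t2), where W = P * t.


W1 = 288 * 293 = 84384 J
W2 = 254 * 808 = 205232 J
CP = (84384 - 205232) / (293 - 808)
= -120848 / -515
= 234.66 W

234.66 W


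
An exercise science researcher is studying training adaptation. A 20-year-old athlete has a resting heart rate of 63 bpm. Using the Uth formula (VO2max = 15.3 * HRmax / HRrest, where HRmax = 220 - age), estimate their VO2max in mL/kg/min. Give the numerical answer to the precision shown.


HRmax = 220 - 20 = 200 bpm
Ratio = HRmax / HRrest = 200 / 63 = 3.1746
VO2max = 15.3 * 3.1746 = 48.57 mL/kg/min

48.57 mL/kg/min


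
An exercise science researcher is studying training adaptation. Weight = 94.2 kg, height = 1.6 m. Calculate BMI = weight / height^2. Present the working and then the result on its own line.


height^2 = 1.6^2 = 2.56
BMI = 94.2 / 2.56 = 36.8 kg/m^2

36.8 kg/m^2


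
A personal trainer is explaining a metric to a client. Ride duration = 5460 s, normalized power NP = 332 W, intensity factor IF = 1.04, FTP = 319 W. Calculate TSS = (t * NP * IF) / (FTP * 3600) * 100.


Numerator = 5460 * 332 * 1.04 = 1885228.8
Denominator = 319 * 3600 = 1148400
TSS = 1885228.8 / 1148400 * 100
= 164.16

164.16 TSS


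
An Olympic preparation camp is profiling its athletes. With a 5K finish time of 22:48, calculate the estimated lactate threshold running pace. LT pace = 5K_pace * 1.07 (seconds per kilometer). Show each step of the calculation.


Race duration = 1368 s for 5 km
Average pace = 1368 / 5 = 273.6 s/km
LT pace = 273.6 * 1.07
= 292.75 s/km

292.75 s/km


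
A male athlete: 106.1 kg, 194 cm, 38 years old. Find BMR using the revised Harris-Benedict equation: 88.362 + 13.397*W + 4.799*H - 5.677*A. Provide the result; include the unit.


Intercept = 88.362
Weight contribution = 13.397 * 106.1 = 1421.4217
Height contribution = 4.799 * 194 = 931.006
Age contribution = 5.677 * 38 = 215.726
BMR = 88.362 + 1421.4217 + 931.006 - 215.726
= 2225.06 kcal/day

2225.06 kcal/day


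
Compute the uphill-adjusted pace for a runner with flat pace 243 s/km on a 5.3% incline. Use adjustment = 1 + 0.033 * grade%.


Adjustment factor = 1 + 0.033 * 5.3 = 1.1749
Grade-adjusted pace = 243 * 1.1749 = 285.5 s/km

285.5 s/km


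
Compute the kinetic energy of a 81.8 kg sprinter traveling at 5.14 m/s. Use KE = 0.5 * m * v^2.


Velocity squared = 26.4196
KE = 0.5 * 81.8 * 26.4196 = 1080.56 J

1080.56 J


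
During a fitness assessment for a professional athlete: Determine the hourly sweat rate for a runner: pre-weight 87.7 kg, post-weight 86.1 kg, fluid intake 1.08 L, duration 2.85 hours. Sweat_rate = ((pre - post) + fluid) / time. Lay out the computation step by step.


Mass lost = 87.7 - 86.1 = 1.6 kg
Add fluid consumed: 1.6 + 1.08 = 2.68 L total sweat
Sweat rate = 2.68 / 2.85 = 0.94 L/h

0.94 L/h


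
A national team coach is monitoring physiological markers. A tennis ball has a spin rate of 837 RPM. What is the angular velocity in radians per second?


Convert RPM to rad/s: multiply by 2*pi and divide by 60
omega = 837 * 2 * pi / 60
= 87.65 rad/s

87.65 rad/s


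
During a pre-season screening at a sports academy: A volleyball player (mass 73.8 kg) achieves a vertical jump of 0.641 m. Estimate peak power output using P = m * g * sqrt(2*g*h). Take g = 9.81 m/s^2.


2 * g * h = 2 * 9.81 * 0.641 = 12.57642
sqrt(12.57642) = 3.546325 m/s
P = 73.8 * 9.81 * 3.546325 = 2567.46 W

2567.46 W


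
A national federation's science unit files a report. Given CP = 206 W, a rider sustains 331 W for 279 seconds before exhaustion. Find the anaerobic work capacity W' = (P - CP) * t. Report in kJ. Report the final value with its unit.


Excess power = 331 - 206 = 125 W
Work above CP = 125 * 279 = 34875 J
W' = 34.875 kJ

34.875 kJ


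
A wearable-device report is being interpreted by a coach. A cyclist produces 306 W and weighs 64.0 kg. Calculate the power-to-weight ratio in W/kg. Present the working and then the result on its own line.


P/W = power / mass
= 306 / 64.0
= 4.781 W/kg

4.781 W/kg


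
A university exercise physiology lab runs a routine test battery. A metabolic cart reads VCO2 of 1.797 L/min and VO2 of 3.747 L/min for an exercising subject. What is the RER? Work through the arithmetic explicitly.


RER = VCO2 / VO2 = 1.797 / 3.747 = 0.4796

0.4796


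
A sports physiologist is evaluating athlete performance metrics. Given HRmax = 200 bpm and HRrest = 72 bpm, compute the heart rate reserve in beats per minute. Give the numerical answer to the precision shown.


Heart rate reserve = maximum HR minus resting HR
HRR = 200 - 72 = 128 bpm

128 bpm


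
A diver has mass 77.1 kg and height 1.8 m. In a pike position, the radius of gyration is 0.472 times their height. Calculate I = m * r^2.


r = 0.472 * 1.8 = 0.8496 m
I = m * r^2 = 77.1 * 0.72182 = 55.652 kg*m^2

55.652 kg*m^2


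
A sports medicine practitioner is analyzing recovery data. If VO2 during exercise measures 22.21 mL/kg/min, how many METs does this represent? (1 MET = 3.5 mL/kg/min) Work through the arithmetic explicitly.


METs = VO2 / 3.5 = 22.21 / 3.5 = 6.35

6.35 METs


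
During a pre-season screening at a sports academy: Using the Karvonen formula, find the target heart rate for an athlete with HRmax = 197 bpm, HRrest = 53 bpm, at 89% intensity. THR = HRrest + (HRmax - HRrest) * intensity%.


HRR = 197 - 53 = 144
THR = 53 + 144 * 0.89
= 53 + 128.16
= 181.16 bpm

181.16 bpm


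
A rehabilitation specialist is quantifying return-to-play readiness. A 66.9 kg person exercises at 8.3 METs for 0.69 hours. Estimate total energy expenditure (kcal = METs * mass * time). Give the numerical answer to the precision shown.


Energy = METs * mass(kg) * time(h)
= 8.3 * 66.9 * 0.69
= 383.14 kcal

383.14 kcal


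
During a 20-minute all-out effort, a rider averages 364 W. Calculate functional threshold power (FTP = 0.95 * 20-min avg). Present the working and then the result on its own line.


FTP = 0.95 * 364
= 345.8 W

345.8 W


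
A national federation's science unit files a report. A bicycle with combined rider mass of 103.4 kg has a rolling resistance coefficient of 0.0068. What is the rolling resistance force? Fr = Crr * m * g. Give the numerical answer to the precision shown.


Fr = 0.0068 * 103.4 * 9.81
= 0.70312 * 9.81
= 6.898 N

6.898 N


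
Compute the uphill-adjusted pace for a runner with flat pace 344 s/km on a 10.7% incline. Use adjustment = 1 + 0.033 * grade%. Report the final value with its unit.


Adjustment factor = 1 + 0.033 * 10.7 = 1.3531
Grade-adjusted pace = 344 * 1.3531 = 465.47 s/km

465.47 s/km


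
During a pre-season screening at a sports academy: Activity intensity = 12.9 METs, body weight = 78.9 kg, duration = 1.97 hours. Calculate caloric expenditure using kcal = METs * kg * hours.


kcal = 12.9 * 78.9 * 1.97
= 1017.81 * 1.97
= 2005.09 kcal

2005.09 kcal


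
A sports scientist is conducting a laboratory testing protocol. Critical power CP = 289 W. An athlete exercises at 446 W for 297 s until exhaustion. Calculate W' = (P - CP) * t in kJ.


P - CP = 446 - 289 = 157 W
W' = 157 * 297 = 46629 J
= 46629 / 1000 = 46.629 kJ

46.629 kJ


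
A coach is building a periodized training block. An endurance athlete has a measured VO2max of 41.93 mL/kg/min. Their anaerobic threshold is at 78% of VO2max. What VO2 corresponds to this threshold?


Anaerobic threshold VO2 = VO2max * 78%
= 41.93 * 0.78
= 32.71 mL/kg/min

32.71 mL/kg/min


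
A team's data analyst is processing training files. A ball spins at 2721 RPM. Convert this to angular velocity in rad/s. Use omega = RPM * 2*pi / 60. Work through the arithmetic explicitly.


omega = 2721 * 2 * pi / 60
= 2721 * 6.28318531 / 60
= 17096.547 / 60
= 284.942 rad/s

284.942 rad/s


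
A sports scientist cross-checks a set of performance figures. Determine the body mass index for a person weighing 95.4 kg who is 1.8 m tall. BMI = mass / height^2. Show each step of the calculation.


BMI = mass / height^2
= 95.4 / 1.8^2
= 95.4 / 3.24
= 29.44 kg/m^2

29.44 kg/m^2


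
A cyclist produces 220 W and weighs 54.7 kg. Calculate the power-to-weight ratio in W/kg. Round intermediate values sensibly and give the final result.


P/W = power / mass
= 220 / 54.7
= 4.022 W/kg

4.022 W/kg


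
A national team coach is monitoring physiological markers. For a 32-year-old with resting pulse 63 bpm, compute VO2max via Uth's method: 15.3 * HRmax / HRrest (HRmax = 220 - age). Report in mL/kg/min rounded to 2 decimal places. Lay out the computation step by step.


Step 1: HRmax = 220 - 32 = 188 bpm
Step 2: Ratio = 188 / 63 = 2.9841
Step 3: VO2max = 15.3 * 2.9841 = 45.66 mL/kg/min

45.66 mL/kg/min


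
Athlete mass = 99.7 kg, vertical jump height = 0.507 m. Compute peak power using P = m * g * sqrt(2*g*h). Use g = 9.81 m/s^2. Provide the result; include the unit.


sqrt(2 * 9.81 * 0.507) = sqrt(9.94734) = 3.15394 m/s
P = 99.7 * 9.81 * 3.15394
= 3084.73 W

3084.73 W


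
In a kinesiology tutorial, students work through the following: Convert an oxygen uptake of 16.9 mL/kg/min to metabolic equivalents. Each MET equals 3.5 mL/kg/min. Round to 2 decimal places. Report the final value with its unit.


One MET = 3.5 mL/kg/min
Number of METs = 16.9 / 3.5
= 4.83 METs

4.83 METs


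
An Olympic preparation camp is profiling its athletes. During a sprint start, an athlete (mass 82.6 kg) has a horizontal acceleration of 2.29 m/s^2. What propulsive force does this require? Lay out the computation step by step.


Propulsive force = mass * acceleration
= 82.6 kg * 2.29 m/s^2
= 189.15 N

189.15 N


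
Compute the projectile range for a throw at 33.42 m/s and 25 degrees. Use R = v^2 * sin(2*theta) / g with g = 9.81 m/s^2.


Two times the angle = 50 degrees
sin(50) = 0.766044
R = 1116.8964 * 0.766044 / 9.81 = 87.216 m

87.216 m


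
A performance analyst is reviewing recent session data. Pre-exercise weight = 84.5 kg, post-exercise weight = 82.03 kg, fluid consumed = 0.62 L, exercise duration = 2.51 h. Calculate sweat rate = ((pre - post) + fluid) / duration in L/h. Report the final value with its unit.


Weight loss = 84.5 - 82.03 = 2.47 kg (approx L)
Total sweat = 2.47 + 0.62 = 3.09 L
Sweat rate = 3.09 / 2.51 = 1.231 L/h

1.231 L/h


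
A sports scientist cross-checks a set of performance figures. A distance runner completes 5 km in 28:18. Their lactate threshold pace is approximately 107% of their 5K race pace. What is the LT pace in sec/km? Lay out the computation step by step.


Convert to seconds: 28 min 18 s = 1698 s
Pace per km = 1698 / 5 = 339.6 s/km
LT pace = 339.6 * 1.07 = 363.37 s/km

363.37 s/km


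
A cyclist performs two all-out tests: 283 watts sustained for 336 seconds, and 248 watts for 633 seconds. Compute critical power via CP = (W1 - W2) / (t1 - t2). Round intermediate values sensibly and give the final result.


W1 = P1 * t1 = 283 * 336 = 95088 J
W2 = P2 * t2 = 248 * 633 = 156984 J
CP = (95088 - 156984) / (336 - 633)
= 208.4 W

208.4 W


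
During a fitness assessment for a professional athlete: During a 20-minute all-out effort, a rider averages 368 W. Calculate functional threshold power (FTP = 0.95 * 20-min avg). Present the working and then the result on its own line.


FTP = 0.95 * 368
= 349.6 W

349.6 W


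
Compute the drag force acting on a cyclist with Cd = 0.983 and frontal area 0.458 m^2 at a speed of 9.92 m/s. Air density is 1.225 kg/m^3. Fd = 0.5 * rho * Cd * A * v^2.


Step 1: v^2 = 98.4064
Step 2: Fd = 0.5 * 1.225 * 0.983 * 0.458 * 98.4064
= 27.136 N

27.136 N


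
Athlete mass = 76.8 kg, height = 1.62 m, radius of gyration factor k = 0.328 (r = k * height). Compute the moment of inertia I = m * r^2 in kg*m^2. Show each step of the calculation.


r = k * height = 0.328 * 1.62 = 0.53136 m
r^2 = 0.53136^2 = 0.282343
I = 76.8 * 0.282343 = 21.684 kg*m^2

21.684 kg*m^2


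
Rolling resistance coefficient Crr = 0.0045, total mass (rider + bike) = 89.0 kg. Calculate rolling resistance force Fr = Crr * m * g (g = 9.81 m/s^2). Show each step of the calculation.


Fr = Crr * m * g
= 0.0045 * 89.0 * 9.81
= 3.929 N

3.929 N


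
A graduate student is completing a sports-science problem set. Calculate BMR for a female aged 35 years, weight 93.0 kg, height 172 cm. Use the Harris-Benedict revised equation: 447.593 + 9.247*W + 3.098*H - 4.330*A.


Substituting values:
W term = 9.247 * 93.0 = 859.971
H term = 3.098 * 172 = 532.856
A term = 4.330 * 35 = 151.55
BMR = 1688.87 kcal/day

1688.87 kcal/day


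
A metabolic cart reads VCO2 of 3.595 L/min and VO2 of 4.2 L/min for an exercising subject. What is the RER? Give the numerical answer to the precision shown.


RER = VCO2 / VO2 = 3.595 / 4.2 = 0.856

0.856


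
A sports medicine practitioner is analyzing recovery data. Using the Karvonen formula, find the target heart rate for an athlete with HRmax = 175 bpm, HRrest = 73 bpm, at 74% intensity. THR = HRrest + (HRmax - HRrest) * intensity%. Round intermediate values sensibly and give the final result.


HRR = 175 - 73 = 102
THR = 73 + 102 * 0.74
= 73 + 75.48
= 148.48 bpm

148.48 bpm


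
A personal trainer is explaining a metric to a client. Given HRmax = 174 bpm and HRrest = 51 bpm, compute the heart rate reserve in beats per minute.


Heart rate reserve = maximum HR minus resting HR
HRR = 174 - 51 = 123 bpm

123 bpm


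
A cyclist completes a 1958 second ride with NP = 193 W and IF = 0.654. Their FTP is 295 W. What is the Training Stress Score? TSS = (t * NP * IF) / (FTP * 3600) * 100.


t * NP * IF = 1958 * 193 * 0.654 = 247142.676
FTP * 3600 = 1062000
TSS = (247142.676 / 1062000) * 100 = 23.27

23.27 TSS


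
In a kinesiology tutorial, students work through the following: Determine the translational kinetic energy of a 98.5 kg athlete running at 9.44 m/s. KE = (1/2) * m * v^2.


KE = 0.5 * m * v^2
= 0.5 * 98.5 * 9.44^2
= 0.5 * 98.5 * 89.1136
= 4388.84 J

4388.84 J


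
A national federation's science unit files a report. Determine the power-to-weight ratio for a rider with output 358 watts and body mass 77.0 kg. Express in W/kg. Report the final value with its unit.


P/W = 358 / 77.0 = 4.649 W/kg

4.649 W/kg


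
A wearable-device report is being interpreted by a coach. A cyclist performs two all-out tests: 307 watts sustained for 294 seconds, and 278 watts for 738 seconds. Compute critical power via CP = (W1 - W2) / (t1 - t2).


W1 = P1 * t1 = 307 * 294 = 90258 J
W2 = P2 * t2 = 278 * 738 = 205164 J
CP = (90258 - 205164) / (294 - 738)
= 258.8 W

258.8 W


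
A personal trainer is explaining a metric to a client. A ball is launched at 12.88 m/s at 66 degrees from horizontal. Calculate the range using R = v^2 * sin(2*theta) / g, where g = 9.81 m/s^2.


sin(2 * 66) = sin(132) = 0.743145
v^2 = 12.88^2 = 165.8944
R = 165.8944 * 0.743145 / 9.81
= 12.567 m

12.567 m


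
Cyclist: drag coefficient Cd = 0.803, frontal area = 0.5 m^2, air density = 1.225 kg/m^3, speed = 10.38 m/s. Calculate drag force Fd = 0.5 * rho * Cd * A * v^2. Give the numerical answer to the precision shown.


v^2 = 10.38^2 = 107.7444
Fd = 0.5 * 1.225 * 0.803 * 0.5 * 107.7444
= 26.496 N

26.496 N


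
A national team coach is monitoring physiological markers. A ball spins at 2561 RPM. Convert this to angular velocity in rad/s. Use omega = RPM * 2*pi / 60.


omega = 2561 * 2 * pi / 60
= 2561 * 6.28318531 / 60
= 16091.238 / 60
= 268.187 rad/s

268.187 rad/s


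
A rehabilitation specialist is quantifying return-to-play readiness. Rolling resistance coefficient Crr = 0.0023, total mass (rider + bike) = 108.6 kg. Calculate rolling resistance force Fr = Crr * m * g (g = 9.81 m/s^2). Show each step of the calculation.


Fr = Crr * m * g
= 0.0023 * 108.6 * 9.81
= 2.45 N

2.45 N


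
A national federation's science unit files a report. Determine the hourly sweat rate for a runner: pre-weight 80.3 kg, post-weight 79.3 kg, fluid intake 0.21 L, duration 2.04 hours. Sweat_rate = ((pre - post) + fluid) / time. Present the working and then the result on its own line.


Mass lost = 80.3 - 79.3 = 1.0 kg
Add fluid consumed: 1.0 + 0.21 = 1.21 L total sweat
Sweat rate = 1.21 / 2.04 = 0.593 L/h

0.593 L/h


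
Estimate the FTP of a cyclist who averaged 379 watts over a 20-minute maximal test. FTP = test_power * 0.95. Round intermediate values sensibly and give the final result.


FTP = 379 * 0.95 = 360.05 W

360.05 W


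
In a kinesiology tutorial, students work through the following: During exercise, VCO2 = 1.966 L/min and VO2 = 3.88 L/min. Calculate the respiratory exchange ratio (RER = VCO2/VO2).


RER = VCO2 / VO2
= 1.966 / 3.88
= 0.5067

0.5067


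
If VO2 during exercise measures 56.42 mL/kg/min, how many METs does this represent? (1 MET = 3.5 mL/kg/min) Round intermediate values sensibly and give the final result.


METs = VO2 / 3.5 = 56.42 / 3.5 = 16.12

16.12 METs


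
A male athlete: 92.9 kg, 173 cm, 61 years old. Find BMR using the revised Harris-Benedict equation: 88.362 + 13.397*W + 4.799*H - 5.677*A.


Intercept = 88.362
Weight contribution = 13.397 * 92.9 = 1244.5813
Height contribution = 4.799 * 173 = 830.227
Age contribution = 5.677 * 61 = 346.297
BMR = 88.362 + 1244.5813 + 830.227 - 346.297
= 1816.87 kcal/day

1816.87 kcal/day


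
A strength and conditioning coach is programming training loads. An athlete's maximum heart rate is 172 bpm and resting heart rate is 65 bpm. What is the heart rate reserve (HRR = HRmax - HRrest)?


HRR = HRmax - HRrest
= 172 - 65
= 107 bpm

107 bpm


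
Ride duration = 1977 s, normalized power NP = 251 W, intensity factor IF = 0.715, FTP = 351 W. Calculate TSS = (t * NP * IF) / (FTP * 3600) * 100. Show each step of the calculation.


Numerator = 1977 * 251 * 0.715 = 354802.305
Denominator = 351 * 3600 = 1263600
TSS = 354802.305 / 1263600 * 100
= 28.08

28.08 TSS


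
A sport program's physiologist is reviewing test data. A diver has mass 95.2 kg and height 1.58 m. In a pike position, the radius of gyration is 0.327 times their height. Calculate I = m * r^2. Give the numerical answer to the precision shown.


r = 0.327 * 1.58 = 0.51666 m
I = m * r^2 = 95.2 * 0.266938 = 25.412 kg*m^2

25.412 kg*m^2


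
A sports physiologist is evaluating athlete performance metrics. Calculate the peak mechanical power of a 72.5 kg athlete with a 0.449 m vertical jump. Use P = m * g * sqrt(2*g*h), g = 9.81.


First, sqrt(2gh) = sqrt(2 * 9.81 * 0.449)
= sqrt(8.80938) = 2.96806 m/s
Power = 72.5 * 9.81 * 2.96806 = 2110.96 W

2110.96 W


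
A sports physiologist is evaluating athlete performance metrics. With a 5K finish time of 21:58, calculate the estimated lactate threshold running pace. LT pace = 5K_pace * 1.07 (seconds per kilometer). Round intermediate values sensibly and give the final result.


Race duration = 1318 s for 5 km
Average pace = 1318 / 5 = 263.6 s/km
LT pace = 263.6 * 1.07
= 282.05 s/km

282.05 s/km


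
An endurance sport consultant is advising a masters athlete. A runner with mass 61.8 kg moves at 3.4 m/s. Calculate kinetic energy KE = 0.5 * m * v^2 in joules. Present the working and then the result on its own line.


v^2 = 3.4^2 = 11.56
KE = 0.5 * 61.8 * 11.56
= 357.2 J

357.2 J


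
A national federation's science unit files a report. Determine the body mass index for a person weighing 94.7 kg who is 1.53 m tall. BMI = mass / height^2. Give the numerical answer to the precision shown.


BMI = mass / height^2
= 94.7 / 1.53^2
= 94.7 / 2.3409
= 40.45 kg/m^2

40.45 kg/m^2


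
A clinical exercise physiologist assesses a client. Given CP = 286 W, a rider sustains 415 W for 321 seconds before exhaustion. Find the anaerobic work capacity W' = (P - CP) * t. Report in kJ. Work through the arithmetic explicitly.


Excess power = 415 - 286 = 129 W
Work above CP = 129 * 321 = 41409 J
W' = 41.409 kJ

41.409 kJ


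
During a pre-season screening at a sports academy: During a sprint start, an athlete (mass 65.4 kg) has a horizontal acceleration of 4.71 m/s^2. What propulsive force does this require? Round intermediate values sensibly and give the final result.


Propulsive force = mass * acceleration
= 65.4 kg * 4.71 m/s^2
= 308.03 N

308.03 N


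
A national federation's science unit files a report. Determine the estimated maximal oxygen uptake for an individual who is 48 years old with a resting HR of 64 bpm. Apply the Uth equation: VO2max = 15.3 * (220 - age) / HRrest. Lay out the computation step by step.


HRmax = 220 - 48 = 172
VO2max = 15.3 * (172 / 64)
= 15.3 * 2.6875
= 41.12 mL/kg/min

41.12 mL/kg/min


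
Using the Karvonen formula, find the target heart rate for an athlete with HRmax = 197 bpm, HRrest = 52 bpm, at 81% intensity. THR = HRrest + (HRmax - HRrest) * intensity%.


HRR = 197 - 52 = 145
THR = 52 + 145 * 0.81
= 52 + 117.45
= 169.45 bpm

169.45 bpm


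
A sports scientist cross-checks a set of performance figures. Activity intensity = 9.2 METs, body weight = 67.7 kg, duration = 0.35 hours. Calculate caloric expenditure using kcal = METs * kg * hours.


kcal = 9.2 * 67.7 * 0.35
= 622.84 * 0.35
= 217.99 kcal

217.99 kcal


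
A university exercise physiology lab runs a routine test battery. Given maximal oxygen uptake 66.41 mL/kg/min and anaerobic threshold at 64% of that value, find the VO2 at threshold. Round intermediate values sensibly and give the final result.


Percentage as decimal = 0.64
VO2 at AT = 66.41 * 0.64 = 42.5 mL/kg/min

42.5 mL/kg/min


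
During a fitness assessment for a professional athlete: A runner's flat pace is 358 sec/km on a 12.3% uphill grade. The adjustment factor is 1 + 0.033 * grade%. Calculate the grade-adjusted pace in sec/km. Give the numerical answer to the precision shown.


Factor = 1 + 0.033 * 12.3 = 1.4059
Adjusted pace = 358 * 1.4059
= 503.31 sec/km

503.31 s/km


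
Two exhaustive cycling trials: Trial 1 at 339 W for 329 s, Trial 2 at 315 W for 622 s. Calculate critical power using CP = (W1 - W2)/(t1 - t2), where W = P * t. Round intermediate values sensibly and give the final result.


W1 = 339 * 329 = 111531 J
W2 = 315 * 622 = 195930 J
CP = (111531 - 195930) / (329 - 622)
= -84399 / -293
= 288.05 W

288.05 W


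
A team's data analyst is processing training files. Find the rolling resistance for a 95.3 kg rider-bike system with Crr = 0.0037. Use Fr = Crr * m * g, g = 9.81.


m * g = 95.3 * 9.81 = 934.893 N
Fr = 0.0037 * 934.893 = 3.459 N

3.459 N


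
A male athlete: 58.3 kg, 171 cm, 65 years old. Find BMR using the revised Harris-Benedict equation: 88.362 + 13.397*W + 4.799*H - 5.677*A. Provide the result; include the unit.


Intercept = 88.362
Weight contribution = 13.397 * 58.3 = 781.0451
Height contribution = 4.799 * 171 = 820.629
Age contribution = 5.677 * 65 = 369.005
BMR = 88.362 + 781.0451 + 820.629 - 369.005
= 1321.03 kcal/day

1321.03 kcal/day


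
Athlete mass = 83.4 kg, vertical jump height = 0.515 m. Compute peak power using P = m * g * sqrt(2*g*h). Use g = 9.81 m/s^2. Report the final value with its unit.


sqrt(2 * 9.81 * 0.515) = sqrt(10.1043) = 3.178726 m/s
P = 83.4 * 9.81 * 3.178726
= 2600.69 W

2600.69 W


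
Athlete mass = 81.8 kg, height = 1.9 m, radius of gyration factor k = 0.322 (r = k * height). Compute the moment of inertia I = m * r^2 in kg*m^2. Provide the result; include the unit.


r = k * height = 0.322 * 1.9 = 0.6118 m
r^2 = 0.6118^2 = 0.374299
I = 81.8 * 0.374299 = 30.618 kg*m^2

30.618 kg*m^2


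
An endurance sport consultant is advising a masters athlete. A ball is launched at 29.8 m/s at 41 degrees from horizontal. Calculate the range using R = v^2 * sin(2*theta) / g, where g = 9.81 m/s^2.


sin(2 * 41) = sin(82) = 0.990268
v^2 = 29.8^2 = 888.04
R = 888.04 * 0.990268 / 9.81
= 89.643 m

89.643 m


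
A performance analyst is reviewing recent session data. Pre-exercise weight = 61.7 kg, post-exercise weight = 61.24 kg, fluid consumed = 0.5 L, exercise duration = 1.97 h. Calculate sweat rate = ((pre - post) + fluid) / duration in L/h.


Weight loss = 61.7 - 61.24 = 0.46 kg (approx L)
Total sweat = 0.46 + 0.5 = 0.96 L
Sweat rate = 0.96 / 1.97 = 0.487 L/h

0.487 L/h


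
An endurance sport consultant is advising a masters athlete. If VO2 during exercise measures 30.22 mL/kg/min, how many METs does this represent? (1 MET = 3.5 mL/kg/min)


METs = VO2 / 3.5 = 30.22 / 3.5 = 8.63

8.63 METs


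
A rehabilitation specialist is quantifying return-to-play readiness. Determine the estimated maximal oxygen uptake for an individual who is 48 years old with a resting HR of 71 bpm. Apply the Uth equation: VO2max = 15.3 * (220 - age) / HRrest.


HRmax = 220 - 48 = 172
VO2max = 15.3 * (172 / 71)
= 15.3 * 2.4225
= 37.06 mL/kg/min

37.06 mL/kg/min


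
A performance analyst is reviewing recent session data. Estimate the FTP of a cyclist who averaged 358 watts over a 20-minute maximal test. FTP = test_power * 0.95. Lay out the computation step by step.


FTP = 358 * 0.95 = 340.1 W

340.1 W


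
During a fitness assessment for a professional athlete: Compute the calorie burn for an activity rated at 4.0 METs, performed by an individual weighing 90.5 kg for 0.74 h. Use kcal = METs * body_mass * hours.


Product of METs and mass = 4.0 * 90.5 = 362.0
Total kcal = 362.0 * 0.74 = 267.88 kcal

267.88 kcal


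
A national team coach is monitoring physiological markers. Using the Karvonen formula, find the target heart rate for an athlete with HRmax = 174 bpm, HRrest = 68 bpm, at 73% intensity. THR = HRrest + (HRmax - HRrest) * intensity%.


HRR = 174 - 68 = 106
THR = 68 + 106 * 0.73
= 68 + 77.38
= 145.38 bpm

145.38 bpm


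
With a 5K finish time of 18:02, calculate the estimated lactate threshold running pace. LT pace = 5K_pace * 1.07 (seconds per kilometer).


Race duration = 1082 s for 5 km
Average pace = 1082 / 5 = 216.4 s/km
LT pace = 216.4 * 1.07
= 231.55 s/km

231.55 s/km


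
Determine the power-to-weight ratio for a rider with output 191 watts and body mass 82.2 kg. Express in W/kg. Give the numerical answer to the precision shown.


P/W = 191 / 82.2 = 2.324 W/kg

2.324 W/kg


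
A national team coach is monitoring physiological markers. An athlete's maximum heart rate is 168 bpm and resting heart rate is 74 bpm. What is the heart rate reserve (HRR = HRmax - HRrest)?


HRR = HRmax - HRrest
= 168 - 74
= 94 bpm

94 bpm


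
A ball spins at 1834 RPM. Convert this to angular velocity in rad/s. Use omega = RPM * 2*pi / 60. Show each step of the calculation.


omega = 1834 * 2 * pi / 60
= 1834 * 6.28318531 / 60
= 11523.362 / 60
= 192.056 rad/s

192.056 rad/s


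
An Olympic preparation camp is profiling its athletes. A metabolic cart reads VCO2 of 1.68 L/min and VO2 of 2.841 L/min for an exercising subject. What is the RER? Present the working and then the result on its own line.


RER = VCO2 / VO2 = 1.68 / 2.841 = 0.5913

0.5913


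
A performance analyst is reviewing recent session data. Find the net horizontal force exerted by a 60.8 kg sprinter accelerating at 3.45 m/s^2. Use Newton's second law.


Newton's second law: F = m * a
F = 60.8 * 3.45 = 209.76 N

209.76 N


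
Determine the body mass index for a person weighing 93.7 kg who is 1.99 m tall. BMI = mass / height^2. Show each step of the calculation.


BMI = mass / height^2
= 93.7 / 1.99^2
= 93.7 / 3.9601
= 23.66 kg/m^2

23.66 kg/m^2


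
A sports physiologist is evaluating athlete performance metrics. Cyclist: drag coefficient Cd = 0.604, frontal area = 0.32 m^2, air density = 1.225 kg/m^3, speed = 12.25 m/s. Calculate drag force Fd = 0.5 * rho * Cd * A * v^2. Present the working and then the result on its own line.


v^2 = 12.25^2 = 150.0625
Fd = 0.5 * 1.225 * 0.604 * 0.32 * 150.0625
= 17.765 N

17.765 N


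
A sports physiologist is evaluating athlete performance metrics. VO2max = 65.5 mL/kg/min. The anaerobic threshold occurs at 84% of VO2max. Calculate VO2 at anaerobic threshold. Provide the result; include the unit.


AT fraction = 84 / 100 = 0.84
AT VO2 = 65.5 * 0.84
= 55.02 mL/kg/min

55.02 mL/kg/min


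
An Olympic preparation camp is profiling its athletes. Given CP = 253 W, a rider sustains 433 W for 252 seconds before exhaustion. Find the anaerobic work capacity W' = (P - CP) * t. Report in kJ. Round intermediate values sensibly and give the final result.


Excess power = 433 - 253 = 180 W
Work above CP = 180 * 252 = 45360 J
W' = 45.36 kJ

45.36 kJ


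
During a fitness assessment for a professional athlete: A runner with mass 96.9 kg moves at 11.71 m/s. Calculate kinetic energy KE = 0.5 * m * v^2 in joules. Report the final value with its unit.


v^2 = 11.71^2 = 137.1241
KE = 0.5 * 96.9 * 137.1241
= 6643.66 J

6643.66 J


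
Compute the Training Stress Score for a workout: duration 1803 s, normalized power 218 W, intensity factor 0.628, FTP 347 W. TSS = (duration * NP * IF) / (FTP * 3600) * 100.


Product = 1803 * 218 * 0.628 = 246837.912
Base = 347 * 3600 = 1249200
TSS = 246837.912 / 1249200 * 100 = 19.76

19.76 TSS


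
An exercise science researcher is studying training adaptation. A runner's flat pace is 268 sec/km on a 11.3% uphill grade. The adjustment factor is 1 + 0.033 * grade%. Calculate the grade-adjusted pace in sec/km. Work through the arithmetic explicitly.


Factor = 1 + 0.033 * 11.3 = 1.3729
Adjusted pace = 268 * 1.3729
= 367.94 sec/km

367.94 s/km


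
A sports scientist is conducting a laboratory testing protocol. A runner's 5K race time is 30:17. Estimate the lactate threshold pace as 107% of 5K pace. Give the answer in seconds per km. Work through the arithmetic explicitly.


Total race time = 30*60 + 17 = 1817 seconds
5K pace = 1817 / 5 = 363.4 sec/km
LT pace = 363.4 * 1.07 = 388.84 sec/km

388.84 s/km


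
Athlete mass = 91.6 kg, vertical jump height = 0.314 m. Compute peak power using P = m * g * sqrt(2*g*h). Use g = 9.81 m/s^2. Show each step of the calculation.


sqrt(2 * 9.81 * 0.314) = sqrt(6.16068) = 2.482072 m/s
P = 91.6 * 9.81 * 2.482072
= 2230.38 W

2230.38 W


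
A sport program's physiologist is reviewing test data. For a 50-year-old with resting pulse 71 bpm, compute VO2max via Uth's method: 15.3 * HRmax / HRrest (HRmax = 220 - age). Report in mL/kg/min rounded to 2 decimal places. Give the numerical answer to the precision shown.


Step 1: HRmax = 220 - 50 = 170 bpm
Step 2: Ratio = 170 / 71 = 2.3944
Step 3: VO2max = 15.3 * 2.3944 = 36.63 mL/kg/min

36.63 mL/kg/min


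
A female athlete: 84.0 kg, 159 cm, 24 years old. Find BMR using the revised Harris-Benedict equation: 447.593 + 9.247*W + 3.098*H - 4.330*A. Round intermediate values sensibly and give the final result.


Intercept = 447.593
Weight contribution = 9.247 * 84.0 = 776.748
Height contribution = 3.098 * 159 = 492.582
Age contribution = 4.33 * 24 = 103.92
BMR = 447.593 + 776.748 + 492.582 - 103.92
= 1613.0 kcal/day

1613.0 kcal/day


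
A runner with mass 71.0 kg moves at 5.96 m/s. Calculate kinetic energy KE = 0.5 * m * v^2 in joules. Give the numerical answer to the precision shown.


v^2 = 5.96^2 = 35.5216
KE = 0.5 * 71.0 * 35.5216
= 1261.02 J

1261.02 J


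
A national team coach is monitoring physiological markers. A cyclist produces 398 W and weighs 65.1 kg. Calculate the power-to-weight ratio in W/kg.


P/W = power / mass
= 398 / 65.1
= 6.114 W/kg

6.114 W/kg


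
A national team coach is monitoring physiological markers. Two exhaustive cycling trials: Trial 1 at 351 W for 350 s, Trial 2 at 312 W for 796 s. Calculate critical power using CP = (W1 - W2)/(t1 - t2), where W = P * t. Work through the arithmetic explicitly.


W1 = 351 * 350 = 122850 J
W2 = 312 * 796 = 248352 J
CP = (122850 - 248352) / (350 - 796)
= -125502 / -446
= 281.39 W

281.39 W
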